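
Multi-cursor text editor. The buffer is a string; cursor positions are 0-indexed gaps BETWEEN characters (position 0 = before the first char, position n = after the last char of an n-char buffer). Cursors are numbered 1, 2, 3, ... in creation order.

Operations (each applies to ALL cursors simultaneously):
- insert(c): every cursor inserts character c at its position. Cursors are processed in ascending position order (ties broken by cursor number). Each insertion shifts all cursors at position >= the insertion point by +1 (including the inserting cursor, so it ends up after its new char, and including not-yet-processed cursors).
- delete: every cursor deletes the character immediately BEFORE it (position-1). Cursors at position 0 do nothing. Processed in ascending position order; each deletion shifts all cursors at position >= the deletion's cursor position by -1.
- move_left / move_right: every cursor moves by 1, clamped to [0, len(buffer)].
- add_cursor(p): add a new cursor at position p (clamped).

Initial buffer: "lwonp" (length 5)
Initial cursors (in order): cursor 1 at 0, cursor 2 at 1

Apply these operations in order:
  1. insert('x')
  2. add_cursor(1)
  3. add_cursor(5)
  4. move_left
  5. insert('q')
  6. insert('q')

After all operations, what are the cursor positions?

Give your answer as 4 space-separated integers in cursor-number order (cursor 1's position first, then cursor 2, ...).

After op 1 (insert('x')): buffer="xlxwonp" (len 7), cursors c1@1 c2@3, authorship 1.2....
After op 2 (add_cursor(1)): buffer="xlxwonp" (len 7), cursors c1@1 c3@1 c2@3, authorship 1.2....
After op 3 (add_cursor(5)): buffer="xlxwonp" (len 7), cursors c1@1 c3@1 c2@3 c4@5, authorship 1.2....
After op 4 (move_left): buffer="xlxwonp" (len 7), cursors c1@0 c3@0 c2@2 c4@4, authorship 1.2....
After op 5 (insert('q')): buffer="qqxlqxwqonp" (len 11), cursors c1@2 c3@2 c2@5 c4@8, authorship 131.22.4...
After op 6 (insert('q')): buffer="qqqqxlqqxwqqonp" (len 15), cursors c1@4 c3@4 c2@8 c4@12, authorship 13131.222.44...

Answer: 4 8 4 12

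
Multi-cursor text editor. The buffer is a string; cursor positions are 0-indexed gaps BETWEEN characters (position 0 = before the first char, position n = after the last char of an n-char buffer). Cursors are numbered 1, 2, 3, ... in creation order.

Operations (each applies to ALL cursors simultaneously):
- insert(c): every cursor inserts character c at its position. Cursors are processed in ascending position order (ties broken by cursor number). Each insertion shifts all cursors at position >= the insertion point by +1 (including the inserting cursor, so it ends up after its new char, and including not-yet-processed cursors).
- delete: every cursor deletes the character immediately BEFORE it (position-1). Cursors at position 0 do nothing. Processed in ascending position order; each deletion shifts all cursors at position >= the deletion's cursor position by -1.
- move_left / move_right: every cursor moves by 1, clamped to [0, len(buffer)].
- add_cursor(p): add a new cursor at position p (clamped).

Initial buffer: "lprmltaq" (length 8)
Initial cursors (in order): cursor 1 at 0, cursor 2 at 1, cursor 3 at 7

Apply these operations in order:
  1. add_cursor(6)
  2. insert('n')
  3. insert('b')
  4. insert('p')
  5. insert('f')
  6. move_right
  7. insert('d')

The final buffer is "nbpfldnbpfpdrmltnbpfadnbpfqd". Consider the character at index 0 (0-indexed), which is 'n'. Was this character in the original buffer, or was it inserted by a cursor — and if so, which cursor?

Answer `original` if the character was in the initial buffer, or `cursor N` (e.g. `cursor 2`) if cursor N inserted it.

After op 1 (add_cursor(6)): buffer="lprmltaq" (len 8), cursors c1@0 c2@1 c4@6 c3@7, authorship ........
After op 2 (insert('n')): buffer="nlnprmltnanq" (len 12), cursors c1@1 c2@3 c4@9 c3@11, authorship 1.2.....4.3.
After op 3 (insert('b')): buffer="nblnbprmltnbanbq" (len 16), cursors c1@2 c2@5 c4@12 c3@15, authorship 11.22.....44.33.
After op 4 (insert('p')): buffer="nbplnbpprmltnbpanbpq" (len 20), cursors c1@3 c2@7 c4@15 c3@19, authorship 111.222.....444.333.
After op 5 (insert('f')): buffer="nbpflnbpfprmltnbpfanbpfq" (len 24), cursors c1@4 c2@9 c4@18 c3@23, authorship 1111.2222.....4444.3333.
After op 6 (move_right): buffer="nbpflnbpfprmltnbpfanbpfq" (len 24), cursors c1@5 c2@10 c4@19 c3@24, authorship 1111.2222.....4444.3333.
After op 7 (insert('d')): buffer="nbpfldnbpfpdrmltnbpfadnbpfqd" (len 28), cursors c1@6 c2@12 c4@22 c3@28, authorship 1111.12222.2....4444.43333.3
Authorship (.=original, N=cursor N): 1 1 1 1 . 1 2 2 2 2 . 2 . . . . 4 4 4 4 . 4 3 3 3 3 . 3
Index 0: author = 1

Answer: cursor 1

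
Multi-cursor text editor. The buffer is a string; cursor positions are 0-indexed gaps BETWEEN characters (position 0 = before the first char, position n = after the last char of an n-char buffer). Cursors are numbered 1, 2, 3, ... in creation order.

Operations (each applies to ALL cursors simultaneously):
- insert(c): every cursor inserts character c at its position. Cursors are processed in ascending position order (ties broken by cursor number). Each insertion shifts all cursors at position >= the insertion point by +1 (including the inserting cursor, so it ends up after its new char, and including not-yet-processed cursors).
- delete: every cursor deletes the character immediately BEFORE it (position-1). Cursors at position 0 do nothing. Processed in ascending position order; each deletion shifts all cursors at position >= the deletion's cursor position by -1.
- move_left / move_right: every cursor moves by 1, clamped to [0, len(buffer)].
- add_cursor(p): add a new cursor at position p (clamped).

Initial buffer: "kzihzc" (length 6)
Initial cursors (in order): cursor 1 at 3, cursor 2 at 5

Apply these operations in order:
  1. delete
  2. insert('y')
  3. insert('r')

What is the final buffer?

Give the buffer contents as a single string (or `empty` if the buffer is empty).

Answer: kzyrhyrc

Derivation:
After op 1 (delete): buffer="kzhc" (len 4), cursors c1@2 c2@3, authorship ....
After op 2 (insert('y')): buffer="kzyhyc" (len 6), cursors c1@3 c2@5, authorship ..1.2.
After op 3 (insert('r')): buffer="kzyrhyrc" (len 8), cursors c1@4 c2@7, authorship ..11.22.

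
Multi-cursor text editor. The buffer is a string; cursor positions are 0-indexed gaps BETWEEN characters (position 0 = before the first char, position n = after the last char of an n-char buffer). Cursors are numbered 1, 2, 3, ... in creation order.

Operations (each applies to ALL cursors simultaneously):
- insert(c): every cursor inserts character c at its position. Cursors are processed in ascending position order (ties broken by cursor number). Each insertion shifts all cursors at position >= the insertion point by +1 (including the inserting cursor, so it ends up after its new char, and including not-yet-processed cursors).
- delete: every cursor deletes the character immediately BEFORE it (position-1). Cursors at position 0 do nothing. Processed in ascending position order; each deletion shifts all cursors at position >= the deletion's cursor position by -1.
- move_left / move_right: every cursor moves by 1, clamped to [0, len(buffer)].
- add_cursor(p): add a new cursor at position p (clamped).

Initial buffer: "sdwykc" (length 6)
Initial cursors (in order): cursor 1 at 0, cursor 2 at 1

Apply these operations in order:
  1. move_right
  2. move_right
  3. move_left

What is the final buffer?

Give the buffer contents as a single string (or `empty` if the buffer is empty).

Answer: sdwykc

Derivation:
After op 1 (move_right): buffer="sdwykc" (len 6), cursors c1@1 c2@2, authorship ......
After op 2 (move_right): buffer="sdwykc" (len 6), cursors c1@2 c2@3, authorship ......
After op 3 (move_left): buffer="sdwykc" (len 6), cursors c1@1 c2@2, authorship ......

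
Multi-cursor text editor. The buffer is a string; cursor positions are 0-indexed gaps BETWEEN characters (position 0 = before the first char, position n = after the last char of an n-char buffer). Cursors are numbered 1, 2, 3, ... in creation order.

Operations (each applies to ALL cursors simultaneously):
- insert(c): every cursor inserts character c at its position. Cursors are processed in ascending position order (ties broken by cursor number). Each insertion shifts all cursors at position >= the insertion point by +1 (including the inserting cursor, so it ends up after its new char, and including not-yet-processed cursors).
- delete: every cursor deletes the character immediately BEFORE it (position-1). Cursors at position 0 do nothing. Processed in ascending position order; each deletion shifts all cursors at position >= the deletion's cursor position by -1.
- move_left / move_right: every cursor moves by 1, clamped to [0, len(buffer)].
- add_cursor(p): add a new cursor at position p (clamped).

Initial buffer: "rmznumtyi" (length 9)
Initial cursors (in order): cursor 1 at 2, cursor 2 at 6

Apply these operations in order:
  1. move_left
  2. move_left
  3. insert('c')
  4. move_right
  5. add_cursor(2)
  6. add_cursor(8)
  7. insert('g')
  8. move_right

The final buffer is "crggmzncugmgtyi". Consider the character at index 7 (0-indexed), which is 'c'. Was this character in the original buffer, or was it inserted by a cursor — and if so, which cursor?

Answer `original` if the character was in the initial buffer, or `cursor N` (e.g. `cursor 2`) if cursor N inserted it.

Answer: cursor 2

Derivation:
After op 1 (move_left): buffer="rmznumtyi" (len 9), cursors c1@1 c2@5, authorship .........
After op 2 (move_left): buffer="rmznumtyi" (len 9), cursors c1@0 c2@4, authorship .........
After op 3 (insert('c')): buffer="crmzncumtyi" (len 11), cursors c1@1 c2@6, authorship 1....2.....
After op 4 (move_right): buffer="crmzncumtyi" (len 11), cursors c1@2 c2@7, authorship 1....2.....
After op 5 (add_cursor(2)): buffer="crmzncumtyi" (len 11), cursors c1@2 c3@2 c2@7, authorship 1....2.....
After op 6 (add_cursor(8)): buffer="crmzncumtyi" (len 11), cursors c1@2 c3@2 c2@7 c4@8, authorship 1....2.....
After op 7 (insert('g')): buffer="crggmzncugmgtyi" (len 15), cursors c1@4 c3@4 c2@10 c4@12, authorship 1.13...2.2.4...
After op 8 (move_right): buffer="crggmzncugmgtyi" (len 15), cursors c1@5 c3@5 c2@11 c4@13, authorship 1.13...2.2.4...
Authorship (.=original, N=cursor N): 1 . 1 3 . . . 2 . 2 . 4 . . .
Index 7: author = 2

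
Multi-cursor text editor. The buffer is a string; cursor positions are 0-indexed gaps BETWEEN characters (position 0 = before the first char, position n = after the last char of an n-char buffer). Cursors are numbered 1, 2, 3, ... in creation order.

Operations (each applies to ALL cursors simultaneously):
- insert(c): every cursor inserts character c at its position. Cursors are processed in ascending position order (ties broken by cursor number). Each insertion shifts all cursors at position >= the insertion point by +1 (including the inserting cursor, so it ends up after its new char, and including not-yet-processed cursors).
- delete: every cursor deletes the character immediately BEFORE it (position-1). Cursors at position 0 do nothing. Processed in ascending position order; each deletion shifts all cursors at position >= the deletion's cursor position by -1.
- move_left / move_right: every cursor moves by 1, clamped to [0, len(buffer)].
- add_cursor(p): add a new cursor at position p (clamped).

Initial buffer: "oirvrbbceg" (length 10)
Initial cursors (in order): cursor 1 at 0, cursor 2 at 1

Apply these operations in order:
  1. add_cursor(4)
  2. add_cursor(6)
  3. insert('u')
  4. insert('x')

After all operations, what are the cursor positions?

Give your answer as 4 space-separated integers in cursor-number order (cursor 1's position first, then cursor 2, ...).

After op 1 (add_cursor(4)): buffer="oirvrbbceg" (len 10), cursors c1@0 c2@1 c3@4, authorship ..........
After op 2 (add_cursor(6)): buffer="oirvrbbceg" (len 10), cursors c1@0 c2@1 c3@4 c4@6, authorship ..........
After op 3 (insert('u')): buffer="uouirvurbubceg" (len 14), cursors c1@1 c2@3 c3@7 c4@10, authorship 1.2...3..4....
After op 4 (insert('x')): buffer="uxouxirvuxrbuxbceg" (len 18), cursors c1@2 c2@5 c3@10 c4@14, authorship 11.22...33..44....

Answer: 2 5 10 14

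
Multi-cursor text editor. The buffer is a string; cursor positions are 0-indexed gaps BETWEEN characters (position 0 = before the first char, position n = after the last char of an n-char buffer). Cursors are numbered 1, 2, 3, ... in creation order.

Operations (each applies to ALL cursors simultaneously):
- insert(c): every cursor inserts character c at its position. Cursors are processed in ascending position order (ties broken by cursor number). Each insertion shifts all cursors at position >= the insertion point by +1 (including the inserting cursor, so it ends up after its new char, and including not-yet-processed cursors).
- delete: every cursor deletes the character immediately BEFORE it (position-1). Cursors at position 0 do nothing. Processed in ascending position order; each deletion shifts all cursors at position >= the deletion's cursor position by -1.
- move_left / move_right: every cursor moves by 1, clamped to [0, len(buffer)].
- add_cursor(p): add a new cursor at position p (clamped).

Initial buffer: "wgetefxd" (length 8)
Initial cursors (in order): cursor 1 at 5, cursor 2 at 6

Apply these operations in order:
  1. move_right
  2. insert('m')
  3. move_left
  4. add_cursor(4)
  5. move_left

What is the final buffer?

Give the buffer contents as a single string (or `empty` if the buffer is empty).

Answer: wgetefmxmd

Derivation:
After op 1 (move_right): buffer="wgetefxd" (len 8), cursors c1@6 c2@7, authorship ........
After op 2 (insert('m')): buffer="wgetefmxmd" (len 10), cursors c1@7 c2@9, authorship ......1.2.
After op 3 (move_left): buffer="wgetefmxmd" (len 10), cursors c1@6 c2@8, authorship ......1.2.
After op 4 (add_cursor(4)): buffer="wgetefmxmd" (len 10), cursors c3@4 c1@6 c2@8, authorship ......1.2.
After op 5 (move_left): buffer="wgetefmxmd" (len 10), cursors c3@3 c1@5 c2@7, authorship ......1.2.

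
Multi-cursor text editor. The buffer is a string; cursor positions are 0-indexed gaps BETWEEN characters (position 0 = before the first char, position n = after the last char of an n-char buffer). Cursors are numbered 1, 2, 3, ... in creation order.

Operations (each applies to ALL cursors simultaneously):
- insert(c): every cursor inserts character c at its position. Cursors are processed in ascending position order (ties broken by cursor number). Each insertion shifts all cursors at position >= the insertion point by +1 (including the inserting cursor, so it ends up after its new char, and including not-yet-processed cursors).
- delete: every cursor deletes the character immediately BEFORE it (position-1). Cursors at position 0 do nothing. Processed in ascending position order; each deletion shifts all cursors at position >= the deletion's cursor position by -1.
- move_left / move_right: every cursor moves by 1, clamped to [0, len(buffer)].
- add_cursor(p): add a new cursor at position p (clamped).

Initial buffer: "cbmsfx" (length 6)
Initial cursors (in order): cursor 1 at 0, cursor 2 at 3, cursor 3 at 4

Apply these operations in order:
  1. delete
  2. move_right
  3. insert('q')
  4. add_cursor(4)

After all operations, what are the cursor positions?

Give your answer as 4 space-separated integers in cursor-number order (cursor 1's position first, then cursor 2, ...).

Answer: 2 6 6 4

Derivation:
After op 1 (delete): buffer="cbfx" (len 4), cursors c1@0 c2@2 c3@2, authorship ....
After op 2 (move_right): buffer="cbfx" (len 4), cursors c1@1 c2@3 c3@3, authorship ....
After op 3 (insert('q')): buffer="cqbfqqx" (len 7), cursors c1@2 c2@6 c3@6, authorship .1..23.
After op 4 (add_cursor(4)): buffer="cqbfqqx" (len 7), cursors c1@2 c4@4 c2@6 c3@6, authorship .1..23.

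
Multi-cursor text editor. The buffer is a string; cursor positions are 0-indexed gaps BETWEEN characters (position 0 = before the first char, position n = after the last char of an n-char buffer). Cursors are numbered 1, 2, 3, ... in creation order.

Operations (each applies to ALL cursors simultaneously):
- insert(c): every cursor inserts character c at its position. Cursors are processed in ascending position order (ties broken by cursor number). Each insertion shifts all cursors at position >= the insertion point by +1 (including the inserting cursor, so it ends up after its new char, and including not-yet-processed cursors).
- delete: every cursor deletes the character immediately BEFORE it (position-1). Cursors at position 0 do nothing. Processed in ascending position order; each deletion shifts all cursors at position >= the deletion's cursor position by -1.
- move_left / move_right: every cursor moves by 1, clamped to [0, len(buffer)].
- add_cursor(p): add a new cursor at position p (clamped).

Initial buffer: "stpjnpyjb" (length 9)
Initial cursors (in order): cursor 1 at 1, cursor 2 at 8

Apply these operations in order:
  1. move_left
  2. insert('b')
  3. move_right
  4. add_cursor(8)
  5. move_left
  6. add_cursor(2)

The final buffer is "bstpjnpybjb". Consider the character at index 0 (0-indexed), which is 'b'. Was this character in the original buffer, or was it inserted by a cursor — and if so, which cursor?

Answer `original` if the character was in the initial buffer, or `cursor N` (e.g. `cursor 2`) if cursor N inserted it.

After op 1 (move_left): buffer="stpjnpyjb" (len 9), cursors c1@0 c2@7, authorship .........
After op 2 (insert('b')): buffer="bstpjnpybjb" (len 11), cursors c1@1 c2@9, authorship 1.......2..
After op 3 (move_right): buffer="bstpjnpybjb" (len 11), cursors c1@2 c2@10, authorship 1.......2..
After op 4 (add_cursor(8)): buffer="bstpjnpybjb" (len 11), cursors c1@2 c3@8 c2@10, authorship 1.......2..
After op 5 (move_left): buffer="bstpjnpybjb" (len 11), cursors c1@1 c3@7 c2@9, authorship 1.......2..
After op 6 (add_cursor(2)): buffer="bstpjnpybjb" (len 11), cursors c1@1 c4@2 c3@7 c2@9, authorship 1.......2..
Authorship (.=original, N=cursor N): 1 . . . . . . . 2 . .
Index 0: author = 1

Answer: cursor 1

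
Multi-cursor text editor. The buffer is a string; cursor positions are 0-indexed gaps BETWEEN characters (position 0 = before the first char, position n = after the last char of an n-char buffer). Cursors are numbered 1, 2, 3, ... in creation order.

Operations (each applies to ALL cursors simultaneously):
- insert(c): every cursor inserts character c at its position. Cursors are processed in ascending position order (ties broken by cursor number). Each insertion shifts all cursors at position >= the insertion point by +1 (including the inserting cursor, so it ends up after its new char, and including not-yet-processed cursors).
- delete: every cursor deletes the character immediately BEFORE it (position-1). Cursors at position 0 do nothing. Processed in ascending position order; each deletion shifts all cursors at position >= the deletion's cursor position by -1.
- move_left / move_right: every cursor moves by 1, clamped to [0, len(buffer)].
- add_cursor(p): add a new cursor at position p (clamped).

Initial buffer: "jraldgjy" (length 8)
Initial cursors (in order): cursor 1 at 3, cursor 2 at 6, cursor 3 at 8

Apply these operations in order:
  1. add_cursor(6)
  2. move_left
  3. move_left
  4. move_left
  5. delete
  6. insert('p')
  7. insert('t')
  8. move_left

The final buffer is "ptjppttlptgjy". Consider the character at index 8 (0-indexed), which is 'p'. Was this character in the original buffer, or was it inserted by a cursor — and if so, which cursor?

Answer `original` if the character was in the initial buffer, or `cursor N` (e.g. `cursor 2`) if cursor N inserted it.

Answer: cursor 3

Derivation:
After op 1 (add_cursor(6)): buffer="jraldgjy" (len 8), cursors c1@3 c2@6 c4@6 c3@8, authorship ........
After op 2 (move_left): buffer="jraldgjy" (len 8), cursors c1@2 c2@5 c4@5 c3@7, authorship ........
After op 3 (move_left): buffer="jraldgjy" (len 8), cursors c1@1 c2@4 c4@4 c3@6, authorship ........
After op 4 (move_left): buffer="jraldgjy" (len 8), cursors c1@0 c2@3 c4@3 c3@5, authorship ........
After op 5 (delete): buffer="jlgjy" (len 5), cursors c1@0 c2@1 c4@1 c3@2, authorship .....
After op 6 (insert('p')): buffer="pjpplpgjy" (len 9), cursors c1@1 c2@4 c4@4 c3@6, authorship 1.24.3...
After op 7 (insert('t')): buffer="ptjppttlptgjy" (len 13), cursors c1@2 c2@7 c4@7 c3@10, authorship 11.2424.33...
After op 8 (move_left): buffer="ptjppttlptgjy" (len 13), cursors c1@1 c2@6 c4@6 c3@9, authorship 11.2424.33...
Authorship (.=original, N=cursor N): 1 1 . 2 4 2 4 . 3 3 . . .
Index 8: author = 3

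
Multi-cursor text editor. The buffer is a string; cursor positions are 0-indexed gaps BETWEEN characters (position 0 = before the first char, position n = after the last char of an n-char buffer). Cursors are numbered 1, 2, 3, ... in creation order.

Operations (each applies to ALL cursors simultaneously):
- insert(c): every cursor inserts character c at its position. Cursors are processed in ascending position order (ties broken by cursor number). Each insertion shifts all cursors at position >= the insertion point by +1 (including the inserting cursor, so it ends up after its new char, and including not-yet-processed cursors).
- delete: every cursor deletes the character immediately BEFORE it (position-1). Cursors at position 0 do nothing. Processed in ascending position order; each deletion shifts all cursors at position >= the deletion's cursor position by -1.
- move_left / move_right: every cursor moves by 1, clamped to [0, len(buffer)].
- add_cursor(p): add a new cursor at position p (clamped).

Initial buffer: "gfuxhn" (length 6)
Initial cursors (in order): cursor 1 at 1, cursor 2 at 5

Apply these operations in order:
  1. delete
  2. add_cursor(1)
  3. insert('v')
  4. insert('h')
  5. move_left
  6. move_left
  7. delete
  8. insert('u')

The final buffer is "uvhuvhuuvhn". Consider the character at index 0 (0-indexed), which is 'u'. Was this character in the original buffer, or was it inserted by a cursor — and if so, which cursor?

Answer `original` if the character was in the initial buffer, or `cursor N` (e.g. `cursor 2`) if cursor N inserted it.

Answer: cursor 1

Derivation:
After op 1 (delete): buffer="fuxn" (len 4), cursors c1@0 c2@3, authorship ....
After op 2 (add_cursor(1)): buffer="fuxn" (len 4), cursors c1@0 c3@1 c2@3, authorship ....
After op 3 (insert('v')): buffer="vfvuxvn" (len 7), cursors c1@1 c3@3 c2@6, authorship 1.3..2.
After op 4 (insert('h')): buffer="vhfvhuxvhn" (len 10), cursors c1@2 c3@5 c2@9, authorship 11.33..22.
After op 5 (move_left): buffer="vhfvhuxvhn" (len 10), cursors c1@1 c3@4 c2@8, authorship 11.33..22.
After op 6 (move_left): buffer="vhfvhuxvhn" (len 10), cursors c1@0 c3@3 c2@7, authorship 11.33..22.
After op 7 (delete): buffer="vhvhuvhn" (len 8), cursors c1@0 c3@2 c2@5, authorship 1133.22.
After op 8 (insert('u')): buffer="uvhuvhuuvhn" (len 11), cursors c1@1 c3@4 c2@8, authorship 111333.222.
Authorship (.=original, N=cursor N): 1 1 1 3 3 3 . 2 2 2 .
Index 0: author = 1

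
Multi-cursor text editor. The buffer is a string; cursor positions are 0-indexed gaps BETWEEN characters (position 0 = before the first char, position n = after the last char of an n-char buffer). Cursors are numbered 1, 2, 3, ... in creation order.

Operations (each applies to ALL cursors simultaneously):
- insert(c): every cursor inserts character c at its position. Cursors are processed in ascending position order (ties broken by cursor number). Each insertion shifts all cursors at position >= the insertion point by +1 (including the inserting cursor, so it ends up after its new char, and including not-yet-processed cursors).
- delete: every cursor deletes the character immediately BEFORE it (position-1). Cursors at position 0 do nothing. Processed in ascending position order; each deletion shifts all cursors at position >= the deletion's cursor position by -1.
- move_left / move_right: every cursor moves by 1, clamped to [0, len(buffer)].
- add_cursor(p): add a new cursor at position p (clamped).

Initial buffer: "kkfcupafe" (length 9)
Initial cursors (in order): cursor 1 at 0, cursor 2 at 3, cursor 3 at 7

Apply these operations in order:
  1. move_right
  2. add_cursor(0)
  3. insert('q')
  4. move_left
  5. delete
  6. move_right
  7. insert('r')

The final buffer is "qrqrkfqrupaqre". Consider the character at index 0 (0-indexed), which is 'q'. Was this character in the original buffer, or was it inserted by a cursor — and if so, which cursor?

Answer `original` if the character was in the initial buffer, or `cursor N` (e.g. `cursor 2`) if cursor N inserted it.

After op 1 (move_right): buffer="kkfcupafe" (len 9), cursors c1@1 c2@4 c3@8, authorship .........
After op 2 (add_cursor(0)): buffer="kkfcupafe" (len 9), cursors c4@0 c1@1 c2@4 c3@8, authorship .........
After op 3 (insert('q')): buffer="qkqkfcqupafqe" (len 13), cursors c4@1 c1@3 c2@7 c3@12, authorship 4.1...2....3.
After op 4 (move_left): buffer="qkqkfcqupafqe" (len 13), cursors c4@0 c1@2 c2@6 c3@11, authorship 4.1...2....3.
After op 5 (delete): buffer="qqkfqupaqe" (len 10), cursors c4@0 c1@1 c2@4 c3@8, authorship 41..2...3.
After op 6 (move_right): buffer="qqkfqupaqe" (len 10), cursors c4@1 c1@2 c2@5 c3@9, authorship 41..2...3.
After op 7 (insert('r')): buffer="qrqrkfqrupaqre" (len 14), cursors c4@2 c1@4 c2@8 c3@13, authorship 4411..22...33.
Authorship (.=original, N=cursor N): 4 4 1 1 . . 2 2 . . . 3 3 .
Index 0: author = 4

Answer: cursor 4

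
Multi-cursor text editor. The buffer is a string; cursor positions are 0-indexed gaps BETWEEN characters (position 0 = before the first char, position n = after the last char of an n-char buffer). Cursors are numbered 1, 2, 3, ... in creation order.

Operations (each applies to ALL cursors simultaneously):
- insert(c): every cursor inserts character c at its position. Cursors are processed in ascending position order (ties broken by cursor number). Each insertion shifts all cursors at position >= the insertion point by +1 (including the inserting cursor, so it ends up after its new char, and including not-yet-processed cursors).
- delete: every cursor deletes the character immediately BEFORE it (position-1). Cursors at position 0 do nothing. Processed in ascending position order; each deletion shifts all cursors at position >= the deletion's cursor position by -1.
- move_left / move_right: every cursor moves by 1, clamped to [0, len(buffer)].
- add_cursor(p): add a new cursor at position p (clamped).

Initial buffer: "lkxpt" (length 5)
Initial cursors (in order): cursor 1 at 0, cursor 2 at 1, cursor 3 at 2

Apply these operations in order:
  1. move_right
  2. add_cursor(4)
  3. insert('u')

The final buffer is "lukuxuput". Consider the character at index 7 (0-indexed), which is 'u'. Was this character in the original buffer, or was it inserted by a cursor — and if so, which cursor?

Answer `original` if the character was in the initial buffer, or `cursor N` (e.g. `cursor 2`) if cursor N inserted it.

Answer: cursor 4

Derivation:
After op 1 (move_right): buffer="lkxpt" (len 5), cursors c1@1 c2@2 c3@3, authorship .....
After op 2 (add_cursor(4)): buffer="lkxpt" (len 5), cursors c1@1 c2@2 c3@3 c4@4, authorship .....
After op 3 (insert('u')): buffer="lukuxuput" (len 9), cursors c1@2 c2@4 c3@6 c4@8, authorship .1.2.3.4.
Authorship (.=original, N=cursor N): . 1 . 2 . 3 . 4 .
Index 7: author = 4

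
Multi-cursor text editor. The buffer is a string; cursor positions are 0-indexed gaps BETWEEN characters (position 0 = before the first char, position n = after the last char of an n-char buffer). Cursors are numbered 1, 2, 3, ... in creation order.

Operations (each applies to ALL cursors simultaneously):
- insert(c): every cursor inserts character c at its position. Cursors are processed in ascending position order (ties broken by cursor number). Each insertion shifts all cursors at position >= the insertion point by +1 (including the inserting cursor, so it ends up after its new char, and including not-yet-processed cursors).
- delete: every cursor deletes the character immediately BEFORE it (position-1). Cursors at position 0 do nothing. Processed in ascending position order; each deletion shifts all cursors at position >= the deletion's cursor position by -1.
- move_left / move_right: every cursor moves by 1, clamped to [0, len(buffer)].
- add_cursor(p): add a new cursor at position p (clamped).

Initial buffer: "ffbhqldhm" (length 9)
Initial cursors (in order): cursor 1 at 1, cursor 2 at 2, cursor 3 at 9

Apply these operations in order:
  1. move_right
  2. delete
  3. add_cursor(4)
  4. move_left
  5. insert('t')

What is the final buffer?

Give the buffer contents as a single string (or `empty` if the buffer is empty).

Answer: ttfhqtldth

Derivation:
After op 1 (move_right): buffer="ffbhqldhm" (len 9), cursors c1@2 c2@3 c3@9, authorship .........
After op 2 (delete): buffer="fhqldh" (len 6), cursors c1@1 c2@1 c3@6, authorship ......
After op 3 (add_cursor(4)): buffer="fhqldh" (len 6), cursors c1@1 c2@1 c4@4 c3@6, authorship ......
After op 4 (move_left): buffer="fhqldh" (len 6), cursors c1@0 c2@0 c4@3 c3@5, authorship ......
After op 5 (insert('t')): buffer="ttfhqtldth" (len 10), cursors c1@2 c2@2 c4@6 c3@9, authorship 12...4..3.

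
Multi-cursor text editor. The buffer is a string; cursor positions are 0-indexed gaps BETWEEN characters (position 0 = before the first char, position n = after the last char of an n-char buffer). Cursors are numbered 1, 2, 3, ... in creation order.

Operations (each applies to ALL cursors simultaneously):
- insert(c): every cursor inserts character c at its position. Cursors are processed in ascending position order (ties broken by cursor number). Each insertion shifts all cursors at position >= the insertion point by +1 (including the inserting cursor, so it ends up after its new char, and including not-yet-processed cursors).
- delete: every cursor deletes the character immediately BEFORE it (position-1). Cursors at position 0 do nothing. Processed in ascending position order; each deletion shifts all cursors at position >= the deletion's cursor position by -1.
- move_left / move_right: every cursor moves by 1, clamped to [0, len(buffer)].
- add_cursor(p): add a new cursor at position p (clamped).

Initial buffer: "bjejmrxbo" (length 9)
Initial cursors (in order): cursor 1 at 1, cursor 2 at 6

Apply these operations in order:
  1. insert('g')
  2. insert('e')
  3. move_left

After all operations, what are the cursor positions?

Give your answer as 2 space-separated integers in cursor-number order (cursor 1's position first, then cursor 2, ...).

After op 1 (insert('g')): buffer="bgjejmrgxbo" (len 11), cursors c1@2 c2@8, authorship .1.....2...
After op 2 (insert('e')): buffer="bgejejmrgexbo" (len 13), cursors c1@3 c2@10, authorship .11.....22...
After op 3 (move_left): buffer="bgejejmrgexbo" (len 13), cursors c1@2 c2@9, authorship .11.....22...

Answer: 2 9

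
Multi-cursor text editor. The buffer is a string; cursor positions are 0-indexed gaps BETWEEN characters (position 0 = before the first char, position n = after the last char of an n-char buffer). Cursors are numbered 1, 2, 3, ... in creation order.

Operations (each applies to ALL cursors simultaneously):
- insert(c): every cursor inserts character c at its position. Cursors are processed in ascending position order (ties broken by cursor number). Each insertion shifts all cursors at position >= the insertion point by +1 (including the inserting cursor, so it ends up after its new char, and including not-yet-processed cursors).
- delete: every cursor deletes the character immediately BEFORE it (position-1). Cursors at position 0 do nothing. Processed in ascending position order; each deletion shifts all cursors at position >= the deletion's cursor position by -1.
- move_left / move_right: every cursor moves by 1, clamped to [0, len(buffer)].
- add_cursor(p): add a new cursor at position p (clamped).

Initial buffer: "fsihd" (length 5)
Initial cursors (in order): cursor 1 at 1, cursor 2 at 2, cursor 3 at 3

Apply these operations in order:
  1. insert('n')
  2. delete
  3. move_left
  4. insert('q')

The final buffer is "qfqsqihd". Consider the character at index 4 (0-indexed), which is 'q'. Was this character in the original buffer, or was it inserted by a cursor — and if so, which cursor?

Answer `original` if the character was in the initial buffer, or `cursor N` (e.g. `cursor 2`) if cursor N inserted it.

After op 1 (insert('n')): buffer="fnsninhd" (len 8), cursors c1@2 c2@4 c3@6, authorship .1.2.3..
After op 2 (delete): buffer="fsihd" (len 5), cursors c1@1 c2@2 c3@3, authorship .....
After op 3 (move_left): buffer="fsihd" (len 5), cursors c1@0 c2@1 c3@2, authorship .....
After op 4 (insert('q')): buffer="qfqsqihd" (len 8), cursors c1@1 c2@3 c3@5, authorship 1.2.3...
Authorship (.=original, N=cursor N): 1 . 2 . 3 . . .
Index 4: author = 3

Answer: cursor 3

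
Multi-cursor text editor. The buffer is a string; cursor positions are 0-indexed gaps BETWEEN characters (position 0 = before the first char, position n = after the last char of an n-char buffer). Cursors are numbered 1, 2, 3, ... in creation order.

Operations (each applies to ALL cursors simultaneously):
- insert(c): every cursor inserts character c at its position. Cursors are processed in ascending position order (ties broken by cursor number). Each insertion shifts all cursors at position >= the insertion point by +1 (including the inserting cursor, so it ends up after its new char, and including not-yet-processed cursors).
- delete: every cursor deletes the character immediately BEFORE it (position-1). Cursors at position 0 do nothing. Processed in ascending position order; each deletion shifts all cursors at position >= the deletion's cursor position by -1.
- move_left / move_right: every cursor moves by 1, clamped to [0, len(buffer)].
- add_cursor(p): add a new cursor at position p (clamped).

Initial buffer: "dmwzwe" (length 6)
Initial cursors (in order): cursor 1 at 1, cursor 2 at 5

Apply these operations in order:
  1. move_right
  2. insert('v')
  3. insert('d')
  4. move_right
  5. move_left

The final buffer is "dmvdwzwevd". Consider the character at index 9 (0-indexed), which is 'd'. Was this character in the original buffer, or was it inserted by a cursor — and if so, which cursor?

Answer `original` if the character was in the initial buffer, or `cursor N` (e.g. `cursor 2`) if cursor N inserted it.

Answer: cursor 2

Derivation:
After op 1 (move_right): buffer="dmwzwe" (len 6), cursors c1@2 c2@6, authorship ......
After op 2 (insert('v')): buffer="dmvwzwev" (len 8), cursors c1@3 c2@8, authorship ..1....2
After op 3 (insert('d')): buffer="dmvdwzwevd" (len 10), cursors c1@4 c2@10, authorship ..11....22
After op 4 (move_right): buffer="dmvdwzwevd" (len 10), cursors c1@5 c2@10, authorship ..11....22
After op 5 (move_left): buffer="dmvdwzwevd" (len 10), cursors c1@4 c2@9, authorship ..11....22
Authorship (.=original, N=cursor N): . . 1 1 . . . . 2 2
Index 9: author = 2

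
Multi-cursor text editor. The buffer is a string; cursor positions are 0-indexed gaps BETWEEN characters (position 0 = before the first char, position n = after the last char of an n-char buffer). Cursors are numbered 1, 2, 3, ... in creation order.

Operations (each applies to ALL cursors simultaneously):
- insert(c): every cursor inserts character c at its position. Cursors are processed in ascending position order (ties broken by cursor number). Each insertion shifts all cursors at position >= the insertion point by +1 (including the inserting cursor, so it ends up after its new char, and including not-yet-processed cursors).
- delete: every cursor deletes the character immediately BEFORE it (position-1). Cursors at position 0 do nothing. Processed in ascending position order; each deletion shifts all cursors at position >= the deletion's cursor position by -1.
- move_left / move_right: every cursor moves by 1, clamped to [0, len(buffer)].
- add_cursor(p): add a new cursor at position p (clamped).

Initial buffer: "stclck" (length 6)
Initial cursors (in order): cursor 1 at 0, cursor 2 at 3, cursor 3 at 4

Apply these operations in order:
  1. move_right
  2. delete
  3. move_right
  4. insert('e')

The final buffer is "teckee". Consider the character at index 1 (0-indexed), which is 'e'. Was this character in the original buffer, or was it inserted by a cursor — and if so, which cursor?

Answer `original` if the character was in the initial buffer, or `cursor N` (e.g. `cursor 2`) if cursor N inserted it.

After op 1 (move_right): buffer="stclck" (len 6), cursors c1@1 c2@4 c3@5, authorship ......
After op 2 (delete): buffer="tck" (len 3), cursors c1@0 c2@2 c3@2, authorship ...
After op 3 (move_right): buffer="tck" (len 3), cursors c1@1 c2@3 c3@3, authorship ...
After op 4 (insert('e')): buffer="teckee" (len 6), cursors c1@2 c2@6 c3@6, authorship .1..23
Authorship (.=original, N=cursor N): . 1 . . 2 3
Index 1: author = 1

Answer: cursor 1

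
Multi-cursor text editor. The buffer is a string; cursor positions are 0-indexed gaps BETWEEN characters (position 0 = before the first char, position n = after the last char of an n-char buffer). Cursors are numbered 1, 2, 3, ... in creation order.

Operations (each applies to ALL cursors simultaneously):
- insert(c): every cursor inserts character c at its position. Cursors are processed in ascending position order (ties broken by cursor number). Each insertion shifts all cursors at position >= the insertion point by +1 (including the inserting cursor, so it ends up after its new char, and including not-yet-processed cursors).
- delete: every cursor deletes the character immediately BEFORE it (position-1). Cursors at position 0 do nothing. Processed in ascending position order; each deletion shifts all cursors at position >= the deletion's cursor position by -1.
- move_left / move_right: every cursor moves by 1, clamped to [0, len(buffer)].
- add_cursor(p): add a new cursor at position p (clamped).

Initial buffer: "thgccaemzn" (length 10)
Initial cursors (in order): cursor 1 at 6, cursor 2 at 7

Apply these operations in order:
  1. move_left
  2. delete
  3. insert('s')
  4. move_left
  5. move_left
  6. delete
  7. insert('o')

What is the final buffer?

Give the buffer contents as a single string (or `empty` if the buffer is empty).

Answer: thoossemzn

Derivation:
After op 1 (move_left): buffer="thgccaemzn" (len 10), cursors c1@5 c2@6, authorship ..........
After op 2 (delete): buffer="thgcemzn" (len 8), cursors c1@4 c2@4, authorship ........
After op 3 (insert('s')): buffer="thgcssemzn" (len 10), cursors c1@6 c2@6, authorship ....12....
After op 4 (move_left): buffer="thgcssemzn" (len 10), cursors c1@5 c2@5, authorship ....12....
After op 5 (move_left): buffer="thgcssemzn" (len 10), cursors c1@4 c2@4, authorship ....12....
After op 6 (delete): buffer="thssemzn" (len 8), cursors c1@2 c2@2, authorship ..12....
After op 7 (insert('o')): buffer="thoossemzn" (len 10), cursors c1@4 c2@4, authorship ..1212....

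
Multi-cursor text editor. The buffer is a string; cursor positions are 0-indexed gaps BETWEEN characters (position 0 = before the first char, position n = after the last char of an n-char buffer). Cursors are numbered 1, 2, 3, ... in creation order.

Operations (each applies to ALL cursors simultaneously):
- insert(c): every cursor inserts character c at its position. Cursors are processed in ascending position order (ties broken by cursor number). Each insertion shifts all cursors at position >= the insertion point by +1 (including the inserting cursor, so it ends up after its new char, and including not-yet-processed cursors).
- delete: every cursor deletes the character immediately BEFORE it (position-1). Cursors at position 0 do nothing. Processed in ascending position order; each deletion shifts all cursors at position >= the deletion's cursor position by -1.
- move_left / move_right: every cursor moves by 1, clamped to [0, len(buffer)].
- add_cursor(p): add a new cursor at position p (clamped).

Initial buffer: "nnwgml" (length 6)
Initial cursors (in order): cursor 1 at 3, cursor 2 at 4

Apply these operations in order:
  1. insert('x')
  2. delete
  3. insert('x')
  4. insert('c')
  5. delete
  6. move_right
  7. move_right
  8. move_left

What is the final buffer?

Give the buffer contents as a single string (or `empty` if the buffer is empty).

Answer: nnwxgxml

Derivation:
After op 1 (insert('x')): buffer="nnwxgxml" (len 8), cursors c1@4 c2@6, authorship ...1.2..
After op 2 (delete): buffer="nnwgml" (len 6), cursors c1@3 c2@4, authorship ......
After op 3 (insert('x')): buffer="nnwxgxml" (len 8), cursors c1@4 c2@6, authorship ...1.2..
After op 4 (insert('c')): buffer="nnwxcgxcml" (len 10), cursors c1@5 c2@8, authorship ...11.22..
After op 5 (delete): buffer="nnwxgxml" (len 8), cursors c1@4 c2@6, authorship ...1.2..
After op 6 (move_right): buffer="nnwxgxml" (len 8), cursors c1@5 c2@7, authorship ...1.2..
After op 7 (move_right): buffer="nnwxgxml" (len 8), cursors c1@6 c2@8, authorship ...1.2..
After op 8 (move_left): buffer="nnwxgxml" (len 8), cursors c1@5 c2@7, authorship ...1.2..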